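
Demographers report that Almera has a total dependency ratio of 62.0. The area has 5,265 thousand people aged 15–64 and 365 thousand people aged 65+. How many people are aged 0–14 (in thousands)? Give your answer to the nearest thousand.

Aged 0–14: 2,899

Total dependency ratio = (youth + elderly) / working-age × 100
62.0 = (Y + 365) / 5,265 × 100
⇒ 2,899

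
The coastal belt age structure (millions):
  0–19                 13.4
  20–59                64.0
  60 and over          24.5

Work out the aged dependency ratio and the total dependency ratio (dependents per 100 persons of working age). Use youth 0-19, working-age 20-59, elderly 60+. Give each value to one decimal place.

Old-age dependency ratio: 38.3
Total dependency ratio: 59.2

Old-age dependency ratio = 24.5 / 64.0 × 100 = 38.3
Total dependency ratio = (13.4 + 24.5) / 64.0 × 100 = 37.9 / 64.0 × 100 = 59.2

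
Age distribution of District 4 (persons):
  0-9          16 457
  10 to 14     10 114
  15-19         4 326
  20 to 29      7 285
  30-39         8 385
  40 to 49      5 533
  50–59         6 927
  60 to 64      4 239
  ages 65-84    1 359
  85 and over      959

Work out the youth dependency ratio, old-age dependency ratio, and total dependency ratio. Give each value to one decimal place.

0–14: 16 457 + 10 114 = 26 571
15–64: 4 326 + 7 285 + 8 385 + 5 533 + 6 927 + 4 239 = 36 695
65+: 1 359 + 959 = 2 318
Youth dependency ratio = 26 571 / 36 695 × 100 = 72.4
Old-age dependency ratio = 2 318 / 36 695 × 100 = 6.3
Total dependency ratio = (26 571 + 2 318) / 36 695 × 100 = 28 889 / 36 695 × 100 = 78.7

Youth dependency ratio: 72.4
Old-age dependency ratio: 6.3
Total dependency ratio: 78.7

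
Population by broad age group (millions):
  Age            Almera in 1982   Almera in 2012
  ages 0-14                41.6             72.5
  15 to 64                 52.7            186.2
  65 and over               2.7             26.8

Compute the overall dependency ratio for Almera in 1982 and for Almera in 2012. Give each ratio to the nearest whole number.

Almera in 1982: (41.6 + 2.7) / 52.7 × 100 = 44.3 / 52.7 × 100 = 84
Almera in 2012: (72.5 + 26.8) / 186.2 × 100 = 99.3 / 186.2 × 100 = 53

Almera in 1982: 84
Almera in 2012: 53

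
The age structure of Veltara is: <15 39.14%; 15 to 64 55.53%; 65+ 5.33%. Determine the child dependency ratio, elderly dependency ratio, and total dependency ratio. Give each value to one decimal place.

Youth dependency ratio = 39.14 / 55.53 × 100 = 70.5
Old-age dependency ratio = 5.33 / 55.53 × 100 = 9.6
Total dependency ratio = (39.14 + 5.33) / 55.53 × 100 = 44.47 / 55.53 × 100 = 80.1

Youth dependency ratio: 70.5
Old-age dependency ratio: 9.6
Total dependency ratio: 80.1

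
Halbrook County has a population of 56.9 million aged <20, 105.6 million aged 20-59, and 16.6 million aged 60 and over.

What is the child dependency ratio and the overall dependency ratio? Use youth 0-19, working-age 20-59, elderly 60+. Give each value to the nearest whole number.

Youth dependency ratio: 54
Total dependency ratio: 70

Youth dependency ratio = 56.9 / 105.6 × 100 = 54
Total dependency ratio = (56.9 + 16.6) / 105.6 × 100 = 73.5 / 105.6 × 100 = 70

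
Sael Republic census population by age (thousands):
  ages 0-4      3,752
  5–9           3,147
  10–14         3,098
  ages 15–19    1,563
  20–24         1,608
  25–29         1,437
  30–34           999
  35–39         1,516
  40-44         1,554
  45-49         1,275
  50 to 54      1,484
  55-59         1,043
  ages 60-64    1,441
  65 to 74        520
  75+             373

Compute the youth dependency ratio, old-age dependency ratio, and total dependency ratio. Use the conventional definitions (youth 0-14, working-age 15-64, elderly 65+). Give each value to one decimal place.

Youth dependency ratio: 71.8
Old-age dependency ratio: 6.4
Total dependency ratio: 78.2

0–14: 3,752 + 3,147 + 3,098 = 9,997
15–64: 1,563 + 1,608 + 1,437 + 999 + 1,516 + 1,554 + 1,275 + 1,484 + 1,043 + 1,441 = 13,920
65+: 520 + 373 = 893
Youth dependency ratio = 9,997 / 13,920 × 100 = 71.8
Old-age dependency ratio = 893 / 13,920 × 100 = 6.4
Total dependency ratio = (9,997 + 893) / 13,920 × 100 = 10,890 / 13,920 × 100 = 78.2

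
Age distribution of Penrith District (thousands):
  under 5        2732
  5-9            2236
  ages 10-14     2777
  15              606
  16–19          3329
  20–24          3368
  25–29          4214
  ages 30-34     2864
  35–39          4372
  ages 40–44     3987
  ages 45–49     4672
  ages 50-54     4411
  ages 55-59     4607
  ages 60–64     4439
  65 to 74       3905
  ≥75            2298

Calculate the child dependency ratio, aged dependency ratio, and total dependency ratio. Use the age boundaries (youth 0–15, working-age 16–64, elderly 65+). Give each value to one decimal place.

Youth dependency ratio: 20.7
Old-age dependency ratio: 15.4
Total dependency ratio: 36.1

0–15: 2732 + 2236 + 2777 + 606 = 8351
16–64: 3329 + 3368 + 4214 + 2864 + 4372 + 3987 + 4672 + 4411 + 4607 + 4439 = 40263
65+: 3905 + 2298 = 6203
Youth dependency ratio = 8351 / 40263 × 100 = 20.7
Old-age dependency ratio = 6203 / 40263 × 100 = 15.4
Total dependency ratio = (8351 + 6203) / 40263 × 100 = 14554 / 40263 × 100 = 36.1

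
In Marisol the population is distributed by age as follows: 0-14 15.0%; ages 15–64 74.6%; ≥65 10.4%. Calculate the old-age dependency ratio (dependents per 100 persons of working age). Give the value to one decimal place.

Old-age dependency ratio = 10.4 / 74.6 × 100 = 13.9

Old-age dependency ratio: 13.9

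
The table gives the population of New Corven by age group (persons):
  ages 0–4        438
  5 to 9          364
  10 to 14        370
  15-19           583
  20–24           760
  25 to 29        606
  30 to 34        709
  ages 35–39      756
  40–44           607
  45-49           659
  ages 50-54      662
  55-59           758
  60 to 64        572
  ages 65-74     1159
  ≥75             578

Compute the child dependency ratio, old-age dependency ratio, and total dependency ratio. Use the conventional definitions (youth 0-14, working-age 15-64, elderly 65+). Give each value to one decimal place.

Youth dependency ratio: 17.6
Old-age dependency ratio: 26.0
Total dependency ratio: 43.6

0–14: 438 + 364 + 370 = 1172
15–64: 583 + 760 + 606 + 709 + 756 + 607 + 659 + 662 + 758 + 572 = 6672
65+: 1159 + 578 = 1737
Youth dependency ratio = 1172 / 6672 × 100 = 17.6
Old-age dependency ratio = 1737 / 6672 × 100 = 26.0
Total dependency ratio = (1172 + 1737) / 6672 × 100 = 2909 / 6672 × 100 = 43.6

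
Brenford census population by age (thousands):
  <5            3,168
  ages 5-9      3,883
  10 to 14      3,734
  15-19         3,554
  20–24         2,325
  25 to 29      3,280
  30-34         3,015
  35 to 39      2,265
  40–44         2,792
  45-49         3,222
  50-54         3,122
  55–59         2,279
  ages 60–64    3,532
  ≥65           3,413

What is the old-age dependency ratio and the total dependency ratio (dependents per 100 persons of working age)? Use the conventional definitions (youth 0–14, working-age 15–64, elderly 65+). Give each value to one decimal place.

0–14: 3,168 + 3,883 + 3,734 = 10,785
15–64: 3,554 + 2,325 + 3,280 + 3,015 + 2,265 + 2,792 + 3,222 + 3,122 + 2,279 + 3,532 = 29,386
65+: 3,413
Old-age dependency ratio = 3,413 / 29,386 × 100 = 11.6
Total dependency ratio = (10,785 + 3,413) / 29,386 × 100 = 14,198 / 29,386 × 100 = 48.3

Old-age dependency ratio: 11.6
Total dependency ratio: 48.3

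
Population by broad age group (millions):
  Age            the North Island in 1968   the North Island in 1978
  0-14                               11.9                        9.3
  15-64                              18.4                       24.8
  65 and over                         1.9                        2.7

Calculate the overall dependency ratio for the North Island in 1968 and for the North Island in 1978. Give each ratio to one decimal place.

the North Island in 1968: 75.0
the North Island in 1978: 48.4

the North Island in 1968: (11.9 + 1.9) / 18.4 × 100 = 13.8 / 18.4 × 100 = 75.0
the North Island in 1978: (9.3 + 2.7) / 24.8 × 100 = 12.0 / 24.8 × 100 = 48.4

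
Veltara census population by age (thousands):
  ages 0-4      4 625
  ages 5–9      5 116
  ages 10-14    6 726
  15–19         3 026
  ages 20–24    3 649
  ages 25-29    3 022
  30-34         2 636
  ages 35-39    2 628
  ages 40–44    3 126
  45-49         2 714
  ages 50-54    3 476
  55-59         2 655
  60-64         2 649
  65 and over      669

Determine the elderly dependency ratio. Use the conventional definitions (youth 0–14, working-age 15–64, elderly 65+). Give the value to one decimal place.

0–14: 4 625 + 5 116 + 6 726 = 16 467
15–64: 3 026 + 3 649 + 3 022 + 2 636 + 2 628 + 3 126 + 2 714 + 3 476 + 2 655 + 2 649 = 29 581
65+: 669
Old-age dependency ratio = 669 / 29 581 × 100 = 2.3

Old-age dependency ratio: 2.3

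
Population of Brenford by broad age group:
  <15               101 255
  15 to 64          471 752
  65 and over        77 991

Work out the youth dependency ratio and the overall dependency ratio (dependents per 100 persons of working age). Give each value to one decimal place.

Youth dependency ratio: 21.5
Total dependency ratio: 38.0

Youth dependency ratio = 101 255 / 471 752 × 100 = 21.5
Total dependency ratio = (101 255 + 77 991) / 471 752 × 100 = 179 246 / 471 752 × 100 = 38.0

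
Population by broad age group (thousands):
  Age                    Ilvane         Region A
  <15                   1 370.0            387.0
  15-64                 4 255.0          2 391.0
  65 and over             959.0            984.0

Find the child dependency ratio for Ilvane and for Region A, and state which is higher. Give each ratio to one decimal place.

Ilvane: 32.2
Region A: 16.2
Higher: Ilvane

Ilvane: 1 370.0 / 4 255.0 × 100 = 32.2
Region A: 387.0 / 2 391.0 × 100 = 16.2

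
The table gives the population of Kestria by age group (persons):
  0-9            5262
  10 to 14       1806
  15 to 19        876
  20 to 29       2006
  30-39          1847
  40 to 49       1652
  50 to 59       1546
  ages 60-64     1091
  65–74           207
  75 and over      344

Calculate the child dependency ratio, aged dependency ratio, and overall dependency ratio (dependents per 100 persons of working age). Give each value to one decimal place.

0–14: 5262 + 1806 = 7068
15–64: 876 + 2006 + 1847 + 1652 + 1546 + 1091 = 9018
65+: 207 + 344 = 551
Youth dependency ratio = 7068 / 9018 × 100 = 78.4
Old-age dependency ratio = 551 / 9018 × 100 = 6.1
Total dependency ratio = (7068 + 551) / 9018 × 100 = 7619 / 9018 × 100 = 84.5

Youth dependency ratio: 78.4
Old-age dependency ratio: 6.1
Total dependency ratio: 84.5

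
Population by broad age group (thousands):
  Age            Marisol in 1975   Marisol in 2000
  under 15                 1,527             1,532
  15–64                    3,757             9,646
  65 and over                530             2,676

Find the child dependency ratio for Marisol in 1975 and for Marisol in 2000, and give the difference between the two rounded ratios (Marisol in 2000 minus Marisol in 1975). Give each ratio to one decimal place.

Marisol in 1975: 1,527 / 3,757 × 100 = 40.6
Marisol in 2000: 1,532 / 9,646 × 100 = 15.9

Marisol in 1975: 40.6
Marisol in 2000: 15.9
Difference: -24.7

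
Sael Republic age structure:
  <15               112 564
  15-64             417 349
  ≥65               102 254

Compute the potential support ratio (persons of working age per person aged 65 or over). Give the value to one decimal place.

Potential support ratio: 4.1

Potential support ratio = 417 349 / 102 254 = 4.1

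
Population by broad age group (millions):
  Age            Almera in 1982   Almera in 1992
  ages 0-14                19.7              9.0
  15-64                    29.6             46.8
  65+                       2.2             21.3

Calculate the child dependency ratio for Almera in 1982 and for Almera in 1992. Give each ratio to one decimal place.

Almera in 1982: 19.7 / 29.6 × 100 = 66.6
Almera in 1992: 9.0 / 46.8 × 100 = 19.2

Almera in 1982: 66.6
Almera in 1992: 19.2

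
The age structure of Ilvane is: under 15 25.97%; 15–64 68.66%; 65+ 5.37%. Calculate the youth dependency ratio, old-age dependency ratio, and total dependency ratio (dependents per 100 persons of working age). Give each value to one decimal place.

Youth dependency ratio = 25.97 / 68.66 × 100 = 37.8
Old-age dependency ratio = 5.37 / 68.66 × 100 = 7.8
Total dependency ratio = (25.97 + 5.37) / 68.66 × 100 = 31.34 / 68.66 × 100 = 45.6

Youth dependency ratio: 37.8
Old-age dependency ratio: 7.8
Total dependency ratio: 45.6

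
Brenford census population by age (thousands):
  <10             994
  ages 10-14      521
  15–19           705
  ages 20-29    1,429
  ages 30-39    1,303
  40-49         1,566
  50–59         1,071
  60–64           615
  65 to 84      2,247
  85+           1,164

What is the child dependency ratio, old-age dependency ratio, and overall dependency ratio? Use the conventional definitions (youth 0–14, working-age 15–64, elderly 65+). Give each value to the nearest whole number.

Youth dependency ratio: 23
Old-age dependency ratio: 51
Total dependency ratio: 74

0–14: 994 + 521 = 1,515
15–64: 705 + 1,429 + 1,303 + 1,566 + 1,071 + 615 = 6,689
65+: 2,247 + 1,164 = 3,411
Youth dependency ratio = 1,515 / 6,689 × 100 = 23
Old-age dependency ratio = 3,411 / 6,689 × 100 = 51
Total dependency ratio = (1,515 + 3,411) / 6,689 × 100 = 4,926 / 6,689 × 100 = 74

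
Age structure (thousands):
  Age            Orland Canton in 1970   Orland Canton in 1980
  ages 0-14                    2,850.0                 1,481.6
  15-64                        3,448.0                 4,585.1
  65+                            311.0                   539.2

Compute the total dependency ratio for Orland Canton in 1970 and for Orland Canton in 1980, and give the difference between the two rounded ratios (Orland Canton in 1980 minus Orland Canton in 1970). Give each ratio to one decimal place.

Orland Canton in 1970: (2,850.0 + 311.0) / 3,448.0 × 100 = 3,161.0 / 3,448.0 × 100 = 91.7
Orland Canton in 1980: (1,481.6 + 539.2) / 4,585.1 × 100 = 2,020.8 / 4,585.1 × 100 = 44.1

Orland Canton in 1970: 91.7
Orland Canton in 1980: 44.1
Difference: -47.6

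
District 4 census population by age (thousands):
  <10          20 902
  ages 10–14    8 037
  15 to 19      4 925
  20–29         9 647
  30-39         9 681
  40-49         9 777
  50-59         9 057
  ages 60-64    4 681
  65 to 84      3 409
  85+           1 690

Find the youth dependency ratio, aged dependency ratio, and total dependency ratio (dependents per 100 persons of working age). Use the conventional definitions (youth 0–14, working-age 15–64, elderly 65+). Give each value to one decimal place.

Youth dependency ratio: 60.6
Old-age dependency ratio: 10.7
Total dependency ratio: 71.3

0–14: 20 902 + 8 037 = 28 939
15–64: 4 925 + 9 647 + 9 681 + 9 777 + 9 057 + 4 681 = 47 768
65+: 3 409 + 1 690 = 5 099
Youth dependency ratio = 28 939 / 47 768 × 100 = 60.6
Old-age dependency ratio = 5 099 / 47 768 × 100 = 10.7
Total dependency ratio = (28 939 + 5 099) / 47 768 × 100 = 34 038 / 47 768 × 100 = 71.3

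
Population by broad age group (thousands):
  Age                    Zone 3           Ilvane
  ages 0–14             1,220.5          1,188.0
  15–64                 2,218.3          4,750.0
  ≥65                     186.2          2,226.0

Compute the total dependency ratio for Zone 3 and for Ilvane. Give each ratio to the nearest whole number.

Zone 3: (1,220.5 + 186.2) / 2,218.3 × 100 = 1,406.7 / 2,218.3 × 100 = 63
Ilvane: (1,188.0 + 2,226.0) / 4,750.0 × 100 = 3,414.0 / 4,750.0 × 100 = 72

Zone 3: 63
Ilvane: 72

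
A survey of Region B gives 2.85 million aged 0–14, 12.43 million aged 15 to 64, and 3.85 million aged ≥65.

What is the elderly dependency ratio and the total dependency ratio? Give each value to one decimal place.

Old-age dependency ratio: 31.0
Total dependency ratio: 53.9

Old-age dependency ratio = 3.85 / 12.43 × 100 = 31.0
Total dependency ratio = (2.85 + 3.85) / 12.43 × 100 = 6.70 / 12.43 × 100 = 53.9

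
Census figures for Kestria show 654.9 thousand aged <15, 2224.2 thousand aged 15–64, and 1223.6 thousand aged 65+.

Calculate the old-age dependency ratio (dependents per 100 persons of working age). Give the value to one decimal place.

Old-age dependency ratio: 55.0

Old-age dependency ratio = 1223.6 / 2224.2 × 100 = 55.0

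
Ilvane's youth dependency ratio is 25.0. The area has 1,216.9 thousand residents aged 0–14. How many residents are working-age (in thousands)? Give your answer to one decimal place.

Working-age: 4,867.6

Youth dependency ratio = youth / working-age × 100
25.0 = 1,216.9 / W × 100
⇒ 4,867.6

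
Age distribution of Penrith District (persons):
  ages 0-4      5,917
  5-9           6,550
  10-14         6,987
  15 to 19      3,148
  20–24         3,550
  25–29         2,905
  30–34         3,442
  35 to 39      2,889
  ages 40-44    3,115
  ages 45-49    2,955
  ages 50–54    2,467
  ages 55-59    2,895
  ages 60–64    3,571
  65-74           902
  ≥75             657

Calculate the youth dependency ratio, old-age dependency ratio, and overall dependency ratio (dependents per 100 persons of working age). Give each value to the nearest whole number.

0–14: 5,917 + 6,550 + 6,987 = 19,454
15–64: 3,148 + 3,550 + 2,905 + 3,442 + 2,889 + 3,115 + 2,955 + 2,467 + 2,895 + 3,571 = 30,937
65+: 902 + 657 = 1,559
Youth dependency ratio = 19,454 / 30,937 × 100 = 63
Old-age dependency ratio = 1,559 / 30,937 × 100 = 5
Total dependency ratio = (19,454 + 1,559) / 30,937 × 100 = 21,013 / 30,937 × 100 = 68

Youth dependency ratio: 63
Old-age dependency ratio: 5
Total dependency ratio: 68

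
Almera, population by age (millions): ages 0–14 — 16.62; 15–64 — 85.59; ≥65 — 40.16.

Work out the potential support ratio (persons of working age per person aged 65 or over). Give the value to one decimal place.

Potential support ratio: 2.1

Potential support ratio = 85.59 / 40.16 = 2.1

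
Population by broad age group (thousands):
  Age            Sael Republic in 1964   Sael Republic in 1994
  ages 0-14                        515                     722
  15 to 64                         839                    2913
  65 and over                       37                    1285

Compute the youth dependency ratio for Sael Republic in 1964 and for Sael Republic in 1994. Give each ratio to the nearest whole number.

Sael Republic in 1964: 515 / 839 × 100 = 61
Sael Republic in 1994: 722 / 2913 × 100 = 25

Sael Republic in 1964: 61
Sael Republic in 1994: 25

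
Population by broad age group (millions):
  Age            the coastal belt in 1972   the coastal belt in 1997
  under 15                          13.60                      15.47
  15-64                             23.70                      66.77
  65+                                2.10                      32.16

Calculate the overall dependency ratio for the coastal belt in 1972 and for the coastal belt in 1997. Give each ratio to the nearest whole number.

the coastal belt in 1972: (13.60 + 2.10) / 23.70 × 100 = 15.70 / 23.70 × 100 = 66
the coastal belt in 1997: (15.47 + 32.16) / 66.77 × 100 = 47.63 / 66.77 × 100 = 71

the coastal belt in 1972: 66
the coastal belt in 1997: 71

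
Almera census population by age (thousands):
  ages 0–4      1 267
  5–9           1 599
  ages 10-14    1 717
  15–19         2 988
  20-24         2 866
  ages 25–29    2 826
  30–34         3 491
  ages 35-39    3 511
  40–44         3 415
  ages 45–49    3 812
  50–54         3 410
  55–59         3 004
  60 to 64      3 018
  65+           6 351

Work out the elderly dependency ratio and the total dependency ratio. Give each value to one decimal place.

0–14: 1 267 + 1 599 + 1 717 = 4 583
15–64: 2 988 + 2 866 + 2 826 + 3 491 + 3 511 + 3 415 + 3 812 + 3 410 + 3 004 + 3 018 = 32 341
65+: 6 351
Old-age dependency ratio = 6 351 / 32 341 × 100 = 19.6
Total dependency ratio = (4 583 + 6 351) / 32 341 × 100 = 10 934 / 32 341 × 100 = 33.8

Old-age dependency ratio: 19.6
Total dependency ratio: 33.8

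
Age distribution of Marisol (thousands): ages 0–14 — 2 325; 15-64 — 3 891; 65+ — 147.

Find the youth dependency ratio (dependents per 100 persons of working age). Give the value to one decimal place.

Youth dependency ratio: 59.8

Youth dependency ratio = 2 325 / 3 891 × 100 = 59.8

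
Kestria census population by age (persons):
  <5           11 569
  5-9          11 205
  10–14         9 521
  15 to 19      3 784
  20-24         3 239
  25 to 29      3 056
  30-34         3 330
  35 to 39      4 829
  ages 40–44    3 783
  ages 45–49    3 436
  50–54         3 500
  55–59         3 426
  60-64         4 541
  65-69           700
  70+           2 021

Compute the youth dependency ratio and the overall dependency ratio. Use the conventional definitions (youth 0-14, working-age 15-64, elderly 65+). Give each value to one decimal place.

0–14: 11 569 + 11 205 + 9 521 = 32 295
15–64: 3 784 + 3 239 + 3 056 + 3 330 + 4 829 + 3 783 + 3 436 + 3 500 + 3 426 + 4 541 = 36 924
65+: 700 + 2 021 = 2 721
Youth dependency ratio = 32 295 / 36 924 × 100 = 87.5
Total dependency ratio = (32 295 + 2 721) / 36 924 × 100 = 35 016 / 36 924 × 100 = 94.8

Youth dependency ratio: 87.5
Total dependency ratio: 94.8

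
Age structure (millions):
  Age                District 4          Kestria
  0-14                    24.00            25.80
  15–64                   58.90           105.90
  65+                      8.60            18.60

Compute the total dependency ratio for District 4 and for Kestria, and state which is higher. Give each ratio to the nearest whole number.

District 4: (24.00 + 8.60) / 58.90 × 100 = 32.60 / 58.90 × 100 = 55
Kestria: (25.80 + 18.60) / 105.90 × 100 = 44.40 / 105.90 × 100 = 42

District 4: 55
Kestria: 42
Higher: District 4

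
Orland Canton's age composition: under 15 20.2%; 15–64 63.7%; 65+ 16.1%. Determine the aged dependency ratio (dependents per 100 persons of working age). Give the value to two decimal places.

Old-age dependency ratio = 16.1 / 63.7 × 100 = 25.27

Old-age dependency ratio: 25.27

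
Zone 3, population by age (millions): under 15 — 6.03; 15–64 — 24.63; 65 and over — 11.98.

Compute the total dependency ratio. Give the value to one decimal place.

Total dependency ratio: 73.1

Total dependency ratio = (6.03 + 11.98) / 24.63 × 100 = 18.01 / 24.63 × 100 = 73.1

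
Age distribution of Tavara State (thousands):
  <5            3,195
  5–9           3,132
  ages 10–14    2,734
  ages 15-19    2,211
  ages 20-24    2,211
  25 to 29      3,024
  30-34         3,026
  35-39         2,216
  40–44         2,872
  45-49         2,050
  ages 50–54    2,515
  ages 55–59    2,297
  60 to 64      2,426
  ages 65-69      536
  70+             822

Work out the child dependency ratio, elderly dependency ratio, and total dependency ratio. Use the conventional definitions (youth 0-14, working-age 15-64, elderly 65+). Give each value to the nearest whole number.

0–14: 3,195 + 3,132 + 2,734 = 9,061
15–64: 2,211 + 2,211 + 3,024 + 3,026 + 2,216 + 2,872 + 2,050 + 2,515 + 2,297 + 2,426 = 24,848
65+: 536 + 822 = 1,358
Youth dependency ratio = 9,061 / 24,848 × 100 = 36
Old-age dependency ratio = 1,358 / 24,848 × 100 = 5
Total dependency ratio = (9,061 + 1,358) / 24,848 × 100 = 10,419 / 24,848 × 100 = 42

Youth dependency ratio: 36
Old-age dependency ratio: 5
Total dependency ratio: 42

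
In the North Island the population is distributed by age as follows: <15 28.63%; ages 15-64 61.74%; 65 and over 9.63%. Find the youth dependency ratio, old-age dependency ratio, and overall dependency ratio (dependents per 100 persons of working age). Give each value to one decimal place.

Youth dependency ratio: 46.4
Old-age dependency ratio: 15.6
Total dependency ratio: 62.0

Youth dependency ratio = 28.63 / 61.74 × 100 = 46.4
Old-age dependency ratio = 9.63 / 61.74 × 100 = 15.6
Total dependency ratio = (28.63 + 9.63) / 61.74 × 100 = 38.26 / 61.74 × 100 = 62.0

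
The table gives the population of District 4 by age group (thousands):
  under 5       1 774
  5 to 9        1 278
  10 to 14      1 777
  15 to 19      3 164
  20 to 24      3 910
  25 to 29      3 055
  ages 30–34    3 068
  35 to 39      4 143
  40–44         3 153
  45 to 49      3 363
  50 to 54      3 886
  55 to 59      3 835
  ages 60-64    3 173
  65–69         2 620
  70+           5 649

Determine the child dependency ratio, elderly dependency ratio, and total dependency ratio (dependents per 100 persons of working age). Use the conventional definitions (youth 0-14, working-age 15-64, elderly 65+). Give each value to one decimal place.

0–14: 1 774 + 1 278 + 1 777 = 4 829
15–64: 3 164 + 3 910 + 3 055 + 3 068 + 4 143 + 3 153 + 3 363 + 3 886 + 3 835 + 3 173 = 34 750
65+: 2 620 + 5 649 = 8 269
Youth dependency ratio = 4 829 / 34 750 × 100 = 13.9
Old-age dependency ratio = 8 269 / 34 750 × 100 = 23.8
Total dependency ratio = (4 829 + 8 269) / 34 750 × 100 = 13 098 / 34 750 × 100 = 37.7

Youth dependency ratio: 13.9
Old-age dependency ratio: 23.8
Total dependency ratio: 37.7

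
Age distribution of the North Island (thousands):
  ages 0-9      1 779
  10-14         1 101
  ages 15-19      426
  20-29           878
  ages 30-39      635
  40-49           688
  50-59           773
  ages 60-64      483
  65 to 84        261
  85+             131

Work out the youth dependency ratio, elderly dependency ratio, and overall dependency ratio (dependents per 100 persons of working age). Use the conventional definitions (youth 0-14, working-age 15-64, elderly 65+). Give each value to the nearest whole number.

0–14: 1 779 + 1 101 = 2 880
15–64: 426 + 878 + 635 + 688 + 773 + 483 = 3 883
65+: 261 + 131 = 392
Youth dependency ratio = 2 880 / 3 883 × 100 = 74
Old-age dependency ratio = 392 / 3 883 × 100 = 10
Total dependency ratio = (2 880 + 392) / 3 883 × 100 = 3 272 / 3 883 × 100 = 84

Youth dependency ratio: 74
Old-age dependency ratio: 10
Total dependency ratio: 84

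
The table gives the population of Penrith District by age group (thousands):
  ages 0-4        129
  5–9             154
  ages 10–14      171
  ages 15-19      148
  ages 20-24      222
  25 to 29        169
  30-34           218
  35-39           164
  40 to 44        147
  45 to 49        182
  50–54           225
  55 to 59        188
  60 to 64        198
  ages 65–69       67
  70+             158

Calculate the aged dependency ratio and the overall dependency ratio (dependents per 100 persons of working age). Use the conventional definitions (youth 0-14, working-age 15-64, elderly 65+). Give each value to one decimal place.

Old-age dependency ratio: 12.1
Total dependency ratio: 36.5

0–14: 129 + 154 + 171 = 454
15–64: 148 + 222 + 169 + 218 + 164 + 147 + 182 + 225 + 188 + 198 = 1,861
65+: 67 + 158 = 225
Old-age dependency ratio = 225 / 1,861 × 100 = 12.1
Total dependency ratio = (454 + 225) / 1,861 × 100 = 679 / 1,861 × 100 = 36.5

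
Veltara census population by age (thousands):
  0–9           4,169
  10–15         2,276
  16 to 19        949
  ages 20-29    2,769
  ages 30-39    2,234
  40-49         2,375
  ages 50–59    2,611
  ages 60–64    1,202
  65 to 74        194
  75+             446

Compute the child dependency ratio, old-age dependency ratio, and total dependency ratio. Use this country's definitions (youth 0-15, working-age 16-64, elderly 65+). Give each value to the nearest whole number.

Youth dependency ratio: 53
Old-age dependency ratio: 5
Total dependency ratio: 58

0–15: 4,169 + 2,276 = 6,445
16–64: 949 + 2,769 + 2,234 + 2,375 + 2,611 + 1,202 = 12,140
65+: 194 + 446 = 640
Youth dependency ratio = 6,445 / 12,140 × 100 = 53
Old-age dependency ratio = 640 / 12,140 × 100 = 5
Total dependency ratio = (6,445 + 640) / 12,140 × 100 = 7,085 / 12,140 × 100 = 58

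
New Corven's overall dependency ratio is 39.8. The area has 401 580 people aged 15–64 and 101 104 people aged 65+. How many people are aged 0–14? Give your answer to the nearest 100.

Total dependency ratio = (youth + elderly) / working-age × 100
39.8 = (Y + 101 104) / 401 580 × 100
⇒ 58 700

Aged 0–14: 58 700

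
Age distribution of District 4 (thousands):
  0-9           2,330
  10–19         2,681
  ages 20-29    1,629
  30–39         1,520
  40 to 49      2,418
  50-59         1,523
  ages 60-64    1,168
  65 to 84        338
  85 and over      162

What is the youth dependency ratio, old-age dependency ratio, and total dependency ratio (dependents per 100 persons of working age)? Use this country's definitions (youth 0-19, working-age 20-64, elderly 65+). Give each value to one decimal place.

0–19: 2,330 + 2,681 = 5,011
20–64: 1,629 + 1,520 + 2,418 + 1,523 + 1,168 = 8,258
65+: 338 + 162 = 500
Youth dependency ratio = 5,011 / 8,258 × 100 = 60.7
Old-age dependency ratio = 500 / 8,258 × 100 = 6.1
Total dependency ratio = (5,011 + 500) / 8,258 × 100 = 5,511 / 8,258 × 100 = 66.7

Youth dependency ratio: 60.7
Old-age dependency ratio: 6.1
Total dependency ratio: 66.7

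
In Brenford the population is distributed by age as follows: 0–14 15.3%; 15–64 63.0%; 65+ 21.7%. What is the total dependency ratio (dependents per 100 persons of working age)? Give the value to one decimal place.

Total dependency ratio = (15.3 + 21.7) / 63.0 × 100 = 37.0 / 63.0 × 100 = 58.7

Total dependency ratio: 58.7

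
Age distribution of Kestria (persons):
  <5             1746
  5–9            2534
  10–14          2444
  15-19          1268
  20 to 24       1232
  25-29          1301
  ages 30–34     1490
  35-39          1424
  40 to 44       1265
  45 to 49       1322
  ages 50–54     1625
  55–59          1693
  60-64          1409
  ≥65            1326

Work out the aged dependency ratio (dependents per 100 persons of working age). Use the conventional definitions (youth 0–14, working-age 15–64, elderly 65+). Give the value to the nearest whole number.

Old-age dependency ratio: 9

0–14: 1746 + 2534 + 2444 = 6724
15–64: 1268 + 1232 + 1301 + 1490 + 1424 + 1265 + 1322 + 1625 + 1693 + 1409 = 14029
65+: 1326
Old-age dependency ratio = 1326 / 14029 × 100 = 9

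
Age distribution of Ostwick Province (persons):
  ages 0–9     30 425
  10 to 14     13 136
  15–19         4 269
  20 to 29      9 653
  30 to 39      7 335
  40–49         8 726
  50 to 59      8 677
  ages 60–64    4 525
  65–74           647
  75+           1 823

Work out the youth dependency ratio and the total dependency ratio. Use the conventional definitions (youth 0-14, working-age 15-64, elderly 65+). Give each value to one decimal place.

0–14: 30 425 + 13 136 = 43 561
15–64: 4 269 + 9 653 + 7 335 + 8 726 + 8 677 + 4 525 = 43 185
65+: 647 + 1 823 = 2 470
Youth dependency ratio = 43 561 / 43 185 × 100 = 100.9
Total dependency ratio = (43 561 + 2 470) / 43 185 × 100 = 46 031 / 43 185 × 100 = 106.6

Youth dependency ratio: 100.9
Total dependency ratio: 106.6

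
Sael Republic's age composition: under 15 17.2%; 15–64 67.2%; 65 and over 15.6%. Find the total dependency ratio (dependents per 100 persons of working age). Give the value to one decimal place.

Total dependency ratio: 48.8

Total dependency ratio = (17.2 + 15.6) / 67.2 × 100 = 32.8 / 67.2 × 100 = 48.8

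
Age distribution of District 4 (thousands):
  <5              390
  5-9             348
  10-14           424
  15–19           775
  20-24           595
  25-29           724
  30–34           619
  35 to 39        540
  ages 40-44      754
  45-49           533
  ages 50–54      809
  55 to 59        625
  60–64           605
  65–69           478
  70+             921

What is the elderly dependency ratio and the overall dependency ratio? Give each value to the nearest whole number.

Old-age dependency ratio: 21
Total dependency ratio: 39

0–14: 390 + 348 + 424 = 1,162
15–64: 775 + 595 + 724 + 619 + 540 + 754 + 533 + 809 + 625 + 605 = 6,579
65+: 478 + 921 = 1,399
Old-age dependency ratio = 1,399 / 6,579 × 100 = 21
Total dependency ratio = (1,162 + 1,399) / 6,579 × 100 = 2,561 / 6,579 × 100 = 39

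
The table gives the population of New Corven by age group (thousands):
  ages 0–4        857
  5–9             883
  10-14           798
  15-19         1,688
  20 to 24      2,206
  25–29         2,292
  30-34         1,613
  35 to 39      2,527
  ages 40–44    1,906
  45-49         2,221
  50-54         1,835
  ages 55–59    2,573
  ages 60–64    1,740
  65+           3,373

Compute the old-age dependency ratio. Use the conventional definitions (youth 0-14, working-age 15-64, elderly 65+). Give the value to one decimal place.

0–14: 857 + 883 + 798 = 2,538
15–64: 1,688 + 2,206 + 2,292 + 1,613 + 2,527 + 1,906 + 2,221 + 1,835 + 2,573 + 1,740 = 20,601
65+: 3,373
Old-age dependency ratio = 3,373 / 20,601 × 100 = 16.4

Old-age dependency ratio: 16.4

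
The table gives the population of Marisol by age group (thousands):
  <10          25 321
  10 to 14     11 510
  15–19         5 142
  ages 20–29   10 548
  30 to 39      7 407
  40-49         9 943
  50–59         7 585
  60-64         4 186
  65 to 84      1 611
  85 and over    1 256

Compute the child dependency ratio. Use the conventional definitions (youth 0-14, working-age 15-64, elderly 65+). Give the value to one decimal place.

0–14: 25 321 + 11 510 = 36 831
15–64: 5 142 + 10 548 + 7 407 + 9 943 + 7 585 + 4 186 = 44 811
65+: 1 611 + 1 256 = 2 867
Youth dependency ratio = 36 831 / 44 811 × 100 = 82.2

Youth dependency ratio: 82.2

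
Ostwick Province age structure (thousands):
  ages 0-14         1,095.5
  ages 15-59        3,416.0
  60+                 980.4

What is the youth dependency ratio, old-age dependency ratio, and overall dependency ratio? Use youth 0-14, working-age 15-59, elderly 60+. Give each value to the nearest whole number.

Youth dependency ratio = 1,095.5 / 3,416.0 × 100 = 32
Old-age dependency ratio = 980.4 / 3,416.0 × 100 = 29
Total dependency ratio = (1,095.5 + 980.4) / 3,416.0 × 100 = 2,075.9 / 3,416.0 × 100 = 61

Youth dependency ratio: 32
Old-age dependency ratio: 29
Total dependency ratio: 61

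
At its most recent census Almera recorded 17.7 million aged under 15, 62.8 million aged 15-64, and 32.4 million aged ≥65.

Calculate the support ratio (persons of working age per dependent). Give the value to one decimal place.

Support ratio: 1.3

Support ratio = 62.8 / (17.7 + 32.4) = 62.8 / 50.1 = 1.3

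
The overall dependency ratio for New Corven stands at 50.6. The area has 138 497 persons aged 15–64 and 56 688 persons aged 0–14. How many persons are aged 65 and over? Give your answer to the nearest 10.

Aged 65 and over: 13 390

Total dependency ratio = (youth + elderly) / working-age × 100
50.6 = (56 688 + E) / 138 497 × 100
⇒ 13 390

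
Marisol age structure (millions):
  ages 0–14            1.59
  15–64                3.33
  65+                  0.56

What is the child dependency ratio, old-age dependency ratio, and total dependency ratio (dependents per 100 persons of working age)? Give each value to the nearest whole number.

Youth dependency ratio = 1.59 / 3.33 × 100 = 48
Old-age dependency ratio = 0.56 / 3.33 × 100 = 17
Total dependency ratio = (1.59 + 0.56) / 3.33 × 100 = 2.15 / 3.33 × 100 = 65

Youth dependency ratio: 48
Old-age dependency ratio: 17
Total dependency ratio: 65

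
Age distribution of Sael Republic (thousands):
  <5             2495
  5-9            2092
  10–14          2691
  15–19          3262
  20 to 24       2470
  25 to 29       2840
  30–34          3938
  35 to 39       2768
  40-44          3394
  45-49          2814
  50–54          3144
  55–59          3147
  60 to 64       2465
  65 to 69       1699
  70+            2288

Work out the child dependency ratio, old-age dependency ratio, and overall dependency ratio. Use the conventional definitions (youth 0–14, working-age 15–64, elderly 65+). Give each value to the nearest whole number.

Youth dependency ratio: 24
Old-age dependency ratio: 13
Total dependency ratio: 37

0–14: 2495 + 2092 + 2691 = 7278
15–64: 3262 + 2470 + 2840 + 3938 + 2768 + 3394 + 2814 + 3144 + 3147 + 2465 = 30242
65+: 1699 + 2288 = 3987
Youth dependency ratio = 7278 / 30242 × 100 = 24
Old-age dependency ratio = 3987 / 30242 × 100 = 13
Total dependency ratio = (7278 + 3987) / 30242 × 100 = 11265 / 30242 × 100 = 37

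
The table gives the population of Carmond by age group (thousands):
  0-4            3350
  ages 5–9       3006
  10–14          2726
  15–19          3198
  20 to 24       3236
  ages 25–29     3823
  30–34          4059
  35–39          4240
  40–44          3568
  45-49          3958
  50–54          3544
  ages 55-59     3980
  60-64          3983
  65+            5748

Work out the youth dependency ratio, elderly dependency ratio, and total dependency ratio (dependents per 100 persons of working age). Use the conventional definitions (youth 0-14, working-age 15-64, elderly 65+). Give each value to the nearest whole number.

Youth dependency ratio: 24
Old-age dependency ratio: 15
Total dependency ratio: 39

0–14: 3350 + 3006 + 2726 = 9082
15–64: 3198 + 3236 + 3823 + 4059 + 4240 + 3568 + 3958 + 3544 + 3980 + 3983 = 37589
65+: 5748
Youth dependency ratio = 9082 / 37589 × 100 = 24
Old-age dependency ratio = 5748 / 37589 × 100 = 15
Total dependency ratio = (9082 + 5748) / 37589 × 100 = 14830 / 37589 × 100 = 39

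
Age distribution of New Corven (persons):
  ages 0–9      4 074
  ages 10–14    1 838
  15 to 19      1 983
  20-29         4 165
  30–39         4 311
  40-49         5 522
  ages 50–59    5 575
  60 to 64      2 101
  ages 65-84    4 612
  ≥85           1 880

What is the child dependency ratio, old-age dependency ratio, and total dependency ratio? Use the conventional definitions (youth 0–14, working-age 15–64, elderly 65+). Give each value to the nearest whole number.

0–14: 4 074 + 1 838 = 5 912
15–64: 1 983 + 4 165 + 4 311 + 5 522 + 5 575 + 2 101 = 23 657
65+: 4 612 + 1 880 = 6 492
Youth dependency ratio = 5 912 / 23 657 × 100 = 25
Old-age dependency ratio = 6 492 / 23 657 × 100 = 27
Total dependency ratio = (5 912 + 6 492) / 23 657 × 100 = 12 404 / 23 657 × 100 = 52

Youth dependency ratio: 25
Old-age dependency ratio: 27
Total dependency ratio: 52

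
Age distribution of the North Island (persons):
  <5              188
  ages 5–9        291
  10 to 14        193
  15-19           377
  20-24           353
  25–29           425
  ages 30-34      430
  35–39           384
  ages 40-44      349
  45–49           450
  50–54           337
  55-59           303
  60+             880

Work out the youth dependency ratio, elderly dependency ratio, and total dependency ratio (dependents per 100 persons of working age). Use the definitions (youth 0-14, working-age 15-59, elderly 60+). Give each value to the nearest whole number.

0–14: 188 + 291 + 193 = 672
15–59: 377 + 353 + 425 + 430 + 384 + 349 + 450 + 337 + 303 = 3 408
60+: 880
Youth dependency ratio = 672 / 3 408 × 100 = 20
Old-age dependency ratio = 880 / 3 408 × 100 = 26
Total dependency ratio = (672 + 880) / 3 408 × 100 = 1 552 / 3 408 × 100 = 46

Youth dependency ratio: 20
Old-age dependency ratio: 26
Total dependency ratio: 46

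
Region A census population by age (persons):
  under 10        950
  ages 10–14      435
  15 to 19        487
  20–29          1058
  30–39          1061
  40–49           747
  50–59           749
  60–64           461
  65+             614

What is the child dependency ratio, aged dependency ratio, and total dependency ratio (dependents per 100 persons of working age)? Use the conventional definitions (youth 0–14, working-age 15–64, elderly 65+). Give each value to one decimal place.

0–14: 950 + 435 = 1385
15–64: 487 + 1058 + 1061 + 747 + 749 + 461 = 4563
65+: 614
Youth dependency ratio = 1385 / 4563 × 100 = 30.4
Old-age dependency ratio = 614 / 4563 × 100 = 13.5
Total dependency ratio = (1385 + 614) / 4563 × 100 = 1999 / 4563 × 100 = 43.8

Youth dependency ratio: 30.4
Old-age dependency ratio: 13.5
Total dependency ratio: 43.8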